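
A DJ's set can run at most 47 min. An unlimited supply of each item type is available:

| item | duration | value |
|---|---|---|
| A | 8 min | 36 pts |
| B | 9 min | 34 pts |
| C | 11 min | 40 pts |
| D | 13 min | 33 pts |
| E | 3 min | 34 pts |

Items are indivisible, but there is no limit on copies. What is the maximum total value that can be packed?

Best value-per-unit is E at 34/3, and filling with it alone uses duration 15×3=45. No mix of the others beats 15×34 = 510.

510 pts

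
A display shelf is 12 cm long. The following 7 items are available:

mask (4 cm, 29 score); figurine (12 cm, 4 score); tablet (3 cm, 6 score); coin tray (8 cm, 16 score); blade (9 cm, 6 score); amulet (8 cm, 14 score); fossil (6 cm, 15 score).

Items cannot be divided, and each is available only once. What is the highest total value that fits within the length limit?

45 score

This is a 0/1 knapsack; check combinations near the capacity.
- mask+coin tray: length 4+8=12, value 29+16=45
- mask+fossil: length 4+6=10, value 29+15=44
- mask+amulet: length 4+8=12, value 29+14=43
- mask+tablet: length 4+3=7, value 29+6=35
- mask: length 4, value 29
Best: 45 score.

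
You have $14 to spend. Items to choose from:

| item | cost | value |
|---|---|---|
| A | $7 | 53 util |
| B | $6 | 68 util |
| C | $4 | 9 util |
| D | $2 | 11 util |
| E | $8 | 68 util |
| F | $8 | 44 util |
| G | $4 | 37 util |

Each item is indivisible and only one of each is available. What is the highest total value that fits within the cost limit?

Check high-value combinations within $14:
- B+E: cost 6+8=14, value 68+68=136
- A+B: cost 7+6=13, value 53+68=121
- B+D+G: cost 6+2+4=12, value 68+11+37=116
- D+E+G: cost 2+8+4=14, value 11+68+37=116
- B+C+G: cost 6+4+4=14, value 68+9+37=114
Best: 136 util.

136 util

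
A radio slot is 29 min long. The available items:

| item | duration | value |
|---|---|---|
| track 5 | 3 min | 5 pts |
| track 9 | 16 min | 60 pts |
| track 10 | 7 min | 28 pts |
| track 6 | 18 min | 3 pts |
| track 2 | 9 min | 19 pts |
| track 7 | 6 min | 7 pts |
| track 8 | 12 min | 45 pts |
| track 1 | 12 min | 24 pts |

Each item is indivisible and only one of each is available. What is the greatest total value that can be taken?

105 pts

Check high-value combinations within 29 min:
- track 9+track 8: duration 16+12=28, value 60+45=105
- track 9+track 10+track 7: duration 16+7+6=29, value 60+28+7=95
- track 5+track 9+track 10: duration 3+16+7=26, value 5+60+28=93
- track 10+track 2+track 8: duration 7+9+12=28, value 28+19+45=92
Best: 105 pts.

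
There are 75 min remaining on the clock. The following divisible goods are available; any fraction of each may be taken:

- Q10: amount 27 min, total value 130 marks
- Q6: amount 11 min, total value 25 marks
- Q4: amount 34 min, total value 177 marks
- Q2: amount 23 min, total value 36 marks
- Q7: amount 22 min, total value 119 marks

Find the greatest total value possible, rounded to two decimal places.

Take in order of value per unit:
- Q7 (119/22 per unit): all 22 → value 119, running total 119.00
- Q4 (177/34 per unit): all 34 → value 177, running total 296.00
- Q10 (130/27 per unit): 19 of 27 → value 19×130/27 = 91.4815, running total 387.48
Total 387.48.

387.48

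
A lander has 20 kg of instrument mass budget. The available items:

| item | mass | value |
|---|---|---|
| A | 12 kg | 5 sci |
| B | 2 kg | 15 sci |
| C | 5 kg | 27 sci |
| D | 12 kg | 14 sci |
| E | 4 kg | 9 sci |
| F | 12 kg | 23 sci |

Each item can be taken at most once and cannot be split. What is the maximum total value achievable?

This is a 0/1 knapsack; check combinations near the capacity.
- B+C+F: mass 2+5+12=19, value 15+27+23=65
- B+C+D: mass 2+5+12=19, value 15+27+14=56
- B+C+E: mass 2+5+4=11, value 15+27+9=51
- C+F: mass 5+12=17, value 27+23=50
- B+E+F: mass 2+4+12=18, value 15+9+23=47
Best: 65 sci.

65 sci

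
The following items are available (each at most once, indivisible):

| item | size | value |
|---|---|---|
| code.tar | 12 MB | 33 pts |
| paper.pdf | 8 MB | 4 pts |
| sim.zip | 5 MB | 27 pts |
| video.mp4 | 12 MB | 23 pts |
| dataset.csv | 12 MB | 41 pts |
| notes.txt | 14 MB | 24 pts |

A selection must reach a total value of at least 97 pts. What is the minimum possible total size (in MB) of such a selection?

Subsets with value ≥ 97, sorted by total size:
- code.tar+sim.zip+dataset.csv: size 29, value 101
- code.tar+video.mp4+dataset.csv: size 36, value 97
- code.tar+paper.pdf+sim.zip+dataset.csv: size 37, value 105
Minimum size: 29 MB.

29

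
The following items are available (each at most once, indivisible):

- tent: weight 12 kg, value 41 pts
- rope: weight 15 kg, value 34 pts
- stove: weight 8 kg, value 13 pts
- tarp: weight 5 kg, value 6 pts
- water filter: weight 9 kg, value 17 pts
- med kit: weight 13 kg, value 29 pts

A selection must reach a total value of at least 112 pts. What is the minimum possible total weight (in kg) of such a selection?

Subsets with value ≥ 112, sorted by total weight:
- tent+rope+stove+med kit: weight 48, value 117
- tent+rope+water filter+med kit: weight 49, value 121
Minimum weight: 48 kg.

48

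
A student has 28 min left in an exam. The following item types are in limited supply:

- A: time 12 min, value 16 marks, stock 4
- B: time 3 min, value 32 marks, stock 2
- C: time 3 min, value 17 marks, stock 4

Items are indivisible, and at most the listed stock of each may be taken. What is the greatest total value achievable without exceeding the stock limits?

Best selections within time 28 and stock limits:
- 2×B + 4×C: time 18, value 132
- 1×A + 2×B + 3×C: time 27, value 131
- 1×A + 1×B + 4×C: time 27, value 116
Best: 132 marks.

132 marks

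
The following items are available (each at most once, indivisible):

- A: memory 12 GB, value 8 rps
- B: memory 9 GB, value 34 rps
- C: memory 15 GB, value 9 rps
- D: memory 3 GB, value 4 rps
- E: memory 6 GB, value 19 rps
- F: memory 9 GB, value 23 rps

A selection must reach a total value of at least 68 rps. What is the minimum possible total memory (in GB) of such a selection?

Subsets with value ≥ 68, sorted by total memory:
- B+E+F: memory 24, value 76
- B+D+E+F: memory 27, value 80
- A+B+D+F: memory 33, value 69
- A+B+E+F: memory 36, value 84
Minimum memory: 24 GB.

24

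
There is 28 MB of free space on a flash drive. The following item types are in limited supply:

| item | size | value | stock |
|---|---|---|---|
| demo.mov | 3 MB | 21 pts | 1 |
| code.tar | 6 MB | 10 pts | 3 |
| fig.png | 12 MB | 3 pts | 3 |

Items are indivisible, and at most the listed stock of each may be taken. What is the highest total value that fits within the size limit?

51 pts

Top feasible selections:
- 1×demo.mov + 3×code.tar: size 21, value 51
- 1×demo.mov + 2×code.tar + 1×fig.png: size 27, value 44
- 1×demo.mov + 2×code.tar: size 15, value 41
- 1×demo.mov + 1×code.tar + 1×fig.png: size 21, value 34
Best: 51 pts.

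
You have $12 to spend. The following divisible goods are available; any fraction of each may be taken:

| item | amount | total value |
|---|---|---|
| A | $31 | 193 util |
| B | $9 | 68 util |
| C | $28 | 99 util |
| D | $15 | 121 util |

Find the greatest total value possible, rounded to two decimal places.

96.80

Take in order of value per unit:
- D (121/15 per unit): 12 of 15 → value 12×121/15 = 96.8000, running total 96.80
Total 96.80.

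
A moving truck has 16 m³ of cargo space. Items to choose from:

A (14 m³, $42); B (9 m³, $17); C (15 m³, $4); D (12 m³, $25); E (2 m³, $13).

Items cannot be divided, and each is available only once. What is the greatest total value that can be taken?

$55

Check high-value combinations within 16 m³:
- A+E: volume 14+2=16, value 42+13=55
- A: volume 14, value 42
- D+E: volume 12+2=14, value 25+13=38
Best: $55.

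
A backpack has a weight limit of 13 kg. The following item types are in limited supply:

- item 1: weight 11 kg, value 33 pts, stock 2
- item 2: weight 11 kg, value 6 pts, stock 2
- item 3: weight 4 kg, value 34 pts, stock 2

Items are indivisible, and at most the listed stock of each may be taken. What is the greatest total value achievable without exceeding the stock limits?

Top feasible selections:
- 2×item 3: weight 8, value 68
- 1×item 3: weight 4, value 34
- 1×item 1: weight 11, value 33
- 1×item 2: weight 11, value 6
Best: 68 pts.

68 pts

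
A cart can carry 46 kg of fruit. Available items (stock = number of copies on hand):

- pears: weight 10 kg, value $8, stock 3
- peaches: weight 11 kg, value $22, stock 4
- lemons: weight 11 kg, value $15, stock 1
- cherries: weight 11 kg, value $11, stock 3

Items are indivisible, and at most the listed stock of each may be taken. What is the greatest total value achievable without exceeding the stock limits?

$88

Best selections within weight 46 and stock limits:
- 4×peaches: weight 44, value 88
- 3×peaches + 1×lemons: weight 44, value 81
- 3×peaches + 1×cherries: weight 44, value 77
- 1×pears + 3×peaches: weight 43, value 74
Best: $88.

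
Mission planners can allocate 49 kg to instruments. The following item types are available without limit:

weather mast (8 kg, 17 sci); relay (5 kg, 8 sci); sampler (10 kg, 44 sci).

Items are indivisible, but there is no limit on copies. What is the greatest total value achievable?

193 sci

Best value-per-unit is sampler at 44/10; filling with it alone gives 4×44 = 176.
Optimal mix: 1×weather mast + 4×sampler → mass 48, value 193.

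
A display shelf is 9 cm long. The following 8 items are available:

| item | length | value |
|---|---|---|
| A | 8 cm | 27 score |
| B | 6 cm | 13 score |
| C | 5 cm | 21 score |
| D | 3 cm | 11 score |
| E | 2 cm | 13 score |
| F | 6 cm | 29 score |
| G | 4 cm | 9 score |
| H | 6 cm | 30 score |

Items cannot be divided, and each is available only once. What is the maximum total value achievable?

Check high-value combinations within 9 cm:
- E+H: length 2+6=8, value 13+30=43
- E+F: length 2+6=8, value 13+29=42
- D+H: length 3+6=9, value 11+30=41
- D+F: length 3+6=9, value 11+29=40
Best: 43 score.

43 score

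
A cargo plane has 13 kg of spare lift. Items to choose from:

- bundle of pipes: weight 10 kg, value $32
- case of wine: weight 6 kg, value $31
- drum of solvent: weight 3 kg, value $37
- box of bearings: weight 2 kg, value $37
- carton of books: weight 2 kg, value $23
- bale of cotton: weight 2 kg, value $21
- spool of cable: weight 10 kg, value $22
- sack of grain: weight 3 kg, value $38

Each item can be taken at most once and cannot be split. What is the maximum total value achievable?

This is a 0/1 knapsack; check combinations near the capacity.
- drum of solvent+box of bearings+carton of books+bale of cotton+sack of grain: weight 3+2+2+2+3=12, value 37+37+23+21+38=156
- drum of solvent+box of bearings+carton of books+sack of grain: weight 3+2+2+3=10, value 37+37+23+38=135
- drum of solvent+box of bearings+bale of cotton+sack of grain: weight 3+2+2+3=10, value 37+37+21+38=133
Best: $156.

$156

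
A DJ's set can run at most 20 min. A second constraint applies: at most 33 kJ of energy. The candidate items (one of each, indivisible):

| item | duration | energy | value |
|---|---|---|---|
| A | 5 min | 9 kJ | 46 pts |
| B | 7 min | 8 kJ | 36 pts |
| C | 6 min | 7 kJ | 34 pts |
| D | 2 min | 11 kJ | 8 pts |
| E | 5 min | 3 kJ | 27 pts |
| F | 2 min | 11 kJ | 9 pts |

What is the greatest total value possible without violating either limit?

Feasible sets respecting both limits:
- A+B+E+F: duration 19, energy 31, value 118
- A+B+D+E: duration 19, energy 31, value 117
- A+B+C: duration 18, energy 24, value 116
Best: 118 pts.

118 pts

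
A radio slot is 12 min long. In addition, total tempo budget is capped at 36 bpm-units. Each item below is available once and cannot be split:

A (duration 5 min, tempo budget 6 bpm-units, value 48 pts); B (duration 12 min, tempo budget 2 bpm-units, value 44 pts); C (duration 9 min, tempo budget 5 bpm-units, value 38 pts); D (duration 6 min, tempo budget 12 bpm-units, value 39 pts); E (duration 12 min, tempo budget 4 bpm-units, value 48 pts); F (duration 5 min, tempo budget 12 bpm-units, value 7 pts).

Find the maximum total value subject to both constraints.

Feasible sets respecting both limits:
- A+D: duration 11, tempo budget 18, value 87
- A+F: duration 10, tempo budget 18, value 55
- A: duration 5, tempo budget 6, value 48
Best: 87 pts.

87 pts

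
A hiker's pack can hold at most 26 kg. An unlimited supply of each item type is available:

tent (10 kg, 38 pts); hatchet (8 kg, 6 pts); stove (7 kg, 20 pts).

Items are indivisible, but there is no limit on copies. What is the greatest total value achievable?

78 pts

Best value-per-unit is tent at 38/10; filling with it alone gives 2×38 = 76.
Optimal mix: 1×tent + 2×stove → weight 24, value 78.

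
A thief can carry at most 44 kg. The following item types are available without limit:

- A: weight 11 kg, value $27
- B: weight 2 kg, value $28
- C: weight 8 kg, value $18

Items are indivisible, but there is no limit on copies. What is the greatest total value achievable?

$616

Best value-per-unit is B at 28/2, and filling with it alone uses weight 22×2=44. No mix of the others beats 22×28 = 616.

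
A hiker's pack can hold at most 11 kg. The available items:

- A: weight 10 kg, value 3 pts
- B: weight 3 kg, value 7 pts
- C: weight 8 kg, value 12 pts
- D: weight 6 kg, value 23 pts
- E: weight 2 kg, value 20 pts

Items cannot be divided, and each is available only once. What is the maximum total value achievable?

50 pts

Check high-value combinations within 11 kg:
- B+D+E: weight 3+6+2=11, value 7+23+20=50
- D+E: weight 6+2=8, value 23+20=43
- C+E: weight 8+2=10, value 12+20=32
Best: 50 pts.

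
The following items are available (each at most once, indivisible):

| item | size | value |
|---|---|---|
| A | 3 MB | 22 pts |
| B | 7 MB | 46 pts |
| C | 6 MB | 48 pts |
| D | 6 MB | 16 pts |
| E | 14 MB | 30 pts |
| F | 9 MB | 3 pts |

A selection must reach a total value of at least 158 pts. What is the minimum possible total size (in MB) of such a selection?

Subsets with value ≥ 158, sorted by total size:
- A+B+C+D+E: size 36, value 162
- A+B+C+D+E+F: size 45, value 165
Minimum size: 36 MB.

36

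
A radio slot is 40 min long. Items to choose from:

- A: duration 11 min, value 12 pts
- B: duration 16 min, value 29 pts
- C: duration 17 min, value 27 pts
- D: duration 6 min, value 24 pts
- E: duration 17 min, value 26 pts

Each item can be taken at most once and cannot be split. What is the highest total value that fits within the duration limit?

Check high-value combinations within 40 min:
- B+C+D: duration 16+17+6=39, value 29+27+24=80
- B+D+E: duration 16+6+17=39, value 29+24+26=79
- C+D+E: duration 17+6+17=40, value 27+24+26=77
- A+B+D: duration 11+16+6=33, value 12+29+24=65
Best: 80 pts.

80 pts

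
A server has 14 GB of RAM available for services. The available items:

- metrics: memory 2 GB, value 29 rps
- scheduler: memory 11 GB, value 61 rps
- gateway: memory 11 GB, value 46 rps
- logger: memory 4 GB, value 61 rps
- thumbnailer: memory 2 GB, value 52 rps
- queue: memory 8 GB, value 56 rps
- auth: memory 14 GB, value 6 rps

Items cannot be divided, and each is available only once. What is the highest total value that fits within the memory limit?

169 rps

Check high-value combinations within 14 GB:
- logger+thumbnailer+queue: memory 4+2+8=14, value 61+52+56=169
- metrics+logger+queue: memory 2+4+8=14, value 29+61+56=146
- metrics+logger+thumbnailer: memory 2+4+2=8, value 29+61+52=142
Best: 169 rps.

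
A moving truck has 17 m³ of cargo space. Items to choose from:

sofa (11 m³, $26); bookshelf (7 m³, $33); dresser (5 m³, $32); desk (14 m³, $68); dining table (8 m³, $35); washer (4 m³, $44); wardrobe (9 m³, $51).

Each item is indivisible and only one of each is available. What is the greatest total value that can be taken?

Check high-value combinations within 17 m³:
- dresser+dining table+washer: volume 5+8+4=17, value 32+35+44=111
- bookshelf+dresser+washer: volume 7+5+4=16, value 33+32+44=109
- washer+wardrobe: volume 4+9=13, value 44+51=95
- dining table+wardrobe: volume 8+9=17, value 35+51=86
Best: $111.

$111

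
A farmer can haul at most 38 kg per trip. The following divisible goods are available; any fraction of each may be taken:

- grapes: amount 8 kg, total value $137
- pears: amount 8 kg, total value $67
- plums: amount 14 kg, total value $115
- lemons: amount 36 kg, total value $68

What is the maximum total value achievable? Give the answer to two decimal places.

334.11

Take in order of value per unit:
- grapes (137/8 per unit): all 8 → value 137, running total 137.00
- pears (67/8 per unit): all 8 → value 67, running total 204.00
- plums (115/14 per unit): all 14 → value 115, running total 319.00
- lemons (68/36 per unit): 8 of 36 → value 8×68/36 = 15.1111, running total 334.11
Total 334.11.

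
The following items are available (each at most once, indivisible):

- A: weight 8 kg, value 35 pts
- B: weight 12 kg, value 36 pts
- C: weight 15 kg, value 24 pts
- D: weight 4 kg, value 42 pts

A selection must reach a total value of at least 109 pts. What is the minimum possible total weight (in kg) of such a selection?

24

Subsets with value ≥ 109, sorted by total weight:
- A+B+D: weight 24, value 113
- A+B+C+D: weight 39, value 137
Minimum weight: 24 kg.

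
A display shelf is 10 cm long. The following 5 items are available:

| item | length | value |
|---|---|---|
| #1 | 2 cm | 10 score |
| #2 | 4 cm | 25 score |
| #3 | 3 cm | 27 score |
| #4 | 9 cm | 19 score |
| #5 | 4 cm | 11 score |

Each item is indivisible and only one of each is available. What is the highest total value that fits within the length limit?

62 score

This is a 0/1 knapsack; check combinations near the capacity.
- #1+#2+#3: length 2+4+3=9, value 10+25+27=62
- #2+#3: length 4+3=7, value 25+27=52
- #1+#3+#5: length 2+3+4=9, value 10+27+11=48
- #1+#2+#5: length 2+4+4=10, value 10+25+11=46
- #3+#5: length 3+4=7, value 27+11=38
Best: 62 score.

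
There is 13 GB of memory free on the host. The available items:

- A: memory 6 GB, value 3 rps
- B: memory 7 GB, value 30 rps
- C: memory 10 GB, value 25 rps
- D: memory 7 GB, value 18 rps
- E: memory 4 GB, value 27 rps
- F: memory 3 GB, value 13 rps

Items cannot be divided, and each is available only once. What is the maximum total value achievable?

57 rps

This is a 0/1 knapsack; check combinations near the capacity.
- B+E: memory 7+4=11, value 30+27=57
- D+E: memory 7+4=11, value 18+27=45
- B+F: memory 7+3=10, value 30+13=43
- A+E+F: memory 6+4+3=13, value 3+27+13=43
- E+F: memory 4+3=7, value 27+13=40
Best: 57 rps.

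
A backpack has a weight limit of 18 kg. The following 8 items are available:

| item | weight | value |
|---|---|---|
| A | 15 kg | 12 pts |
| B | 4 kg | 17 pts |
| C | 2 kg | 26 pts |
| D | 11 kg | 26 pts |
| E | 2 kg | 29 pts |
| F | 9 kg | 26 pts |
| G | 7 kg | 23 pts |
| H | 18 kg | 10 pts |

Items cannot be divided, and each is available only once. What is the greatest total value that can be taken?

Check high-value combinations within 18 kg:
- B+C+E+F: weight 4+2+2+9=17, value 17+26+29+26=98
- B+C+E+G: weight 4+2+2+7=15, value 17+26+29+23=95
- C+E+F: weight 2+2+9=13, value 26+29+26=81
Best: 98 pts.

98 pts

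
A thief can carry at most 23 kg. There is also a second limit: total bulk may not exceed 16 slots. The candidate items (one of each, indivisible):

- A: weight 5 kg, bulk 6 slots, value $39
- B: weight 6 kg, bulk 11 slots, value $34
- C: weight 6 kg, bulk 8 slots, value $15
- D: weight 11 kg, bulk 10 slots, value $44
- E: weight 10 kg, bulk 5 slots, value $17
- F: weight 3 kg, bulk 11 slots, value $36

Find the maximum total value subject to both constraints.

Feasible sets respecting both limits:
- A+D: weight 16, bulk 16, value 83
- D+E: weight 21, bulk 15, value 61
- A+E: weight 15, bulk 11, value 56
- A+C: weight 11, bulk 14, value 54
Best: $83.

$83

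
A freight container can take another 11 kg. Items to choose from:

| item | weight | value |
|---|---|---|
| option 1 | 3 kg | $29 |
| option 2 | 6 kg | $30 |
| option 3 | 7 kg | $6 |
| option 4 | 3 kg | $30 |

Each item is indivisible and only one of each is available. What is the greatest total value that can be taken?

$60

Check high-value combinations within 11 kg:
- option 2+option 4: weight 6+3=9, value 30+30=60
- option 1+option 4: weight 3+3=6, value 29+30=59
- option 1+option 2: weight 3+6=9, value 29+30=59
Best: $60.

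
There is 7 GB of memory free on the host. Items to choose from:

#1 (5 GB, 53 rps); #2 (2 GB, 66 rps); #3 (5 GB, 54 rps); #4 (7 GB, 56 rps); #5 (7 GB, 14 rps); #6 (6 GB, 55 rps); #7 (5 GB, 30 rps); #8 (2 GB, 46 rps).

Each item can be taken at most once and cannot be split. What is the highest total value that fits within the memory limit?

120 rps

Check high-value combinations within 7 GB:
- #2+#3: memory 2+5=7, value 66+54=120
- #1+#2: memory 5+2=7, value 53+66=119
- #2+#8: memory 2+2=4, value 66+46=112
Best: 120 rps.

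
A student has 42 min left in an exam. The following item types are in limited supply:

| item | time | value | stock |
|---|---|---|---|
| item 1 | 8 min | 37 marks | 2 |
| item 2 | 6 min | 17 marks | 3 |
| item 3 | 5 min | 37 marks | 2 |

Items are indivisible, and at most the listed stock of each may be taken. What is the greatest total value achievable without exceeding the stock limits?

182 marks

Best selections within time 42 and stock limits:
- 2×item 1 + 2×item 2 + 2×item 3: time 38, value 182
- 2×item 1 + 1×item 2 + 2×item 3: time 32, value 165
- 1×item 1 + 3×item 2 + 2×item 3: time 36, value 162
Best: 182 marks.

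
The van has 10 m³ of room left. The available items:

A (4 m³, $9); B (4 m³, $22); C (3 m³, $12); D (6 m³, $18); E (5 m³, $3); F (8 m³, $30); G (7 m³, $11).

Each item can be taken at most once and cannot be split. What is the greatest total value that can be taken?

$40

Check high-value combinations within 10 m³:
- B+D: volume 4+6=10, value 22+18=40
- B+C: volume 4+3=7, value 22+12=34
- A+B: volume 4+4=8, value 9+22=31
- F: volume 8, value 30
Best: $40.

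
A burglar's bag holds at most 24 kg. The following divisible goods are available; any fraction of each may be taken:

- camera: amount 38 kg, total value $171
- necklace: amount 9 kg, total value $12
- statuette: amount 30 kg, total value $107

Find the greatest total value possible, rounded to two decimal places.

108.00

Take in order of value per unit:
- camera (171/38 per unit): 24 of 38 → value 24×171/38 = 108.0000, running total 108.00
Total 108.00.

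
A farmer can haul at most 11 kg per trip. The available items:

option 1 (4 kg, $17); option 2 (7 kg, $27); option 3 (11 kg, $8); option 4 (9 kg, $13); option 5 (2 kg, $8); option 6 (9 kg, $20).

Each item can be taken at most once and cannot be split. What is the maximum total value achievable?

$44

This is a 0/1 knapsack; check combinations near the capacity.
- option 1+option 2: weight 4+7=11, value 17+27=44
- option 2+option 5: weight 7+2=9, value 27+8=35
- option 5+option 6: weight 2+9=11, value 8+20=28
- option 2: weight 7, value 27
- option 1+option 5: weight 4+2=6, value 17+8=25
Best: $44.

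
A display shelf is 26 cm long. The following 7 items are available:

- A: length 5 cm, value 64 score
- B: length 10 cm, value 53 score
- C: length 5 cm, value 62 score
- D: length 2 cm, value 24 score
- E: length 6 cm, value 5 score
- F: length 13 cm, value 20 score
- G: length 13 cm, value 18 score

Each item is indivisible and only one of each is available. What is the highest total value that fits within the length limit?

203 score

This is a 0/1 knapsack; check combinations near the capacity.
- A+B+C+D: length 5+10+5+2=22, value 64+53+62+24=203
- A+B+C+E: length 5+10+5+6=26, value 64+53+62+5=184
- A+B+C: length 5+10+5=20, value 64+53+62=179
- A+C+D+F: length 5+5+2+13=25, value 64+62+24+20=170
Best: 203 score.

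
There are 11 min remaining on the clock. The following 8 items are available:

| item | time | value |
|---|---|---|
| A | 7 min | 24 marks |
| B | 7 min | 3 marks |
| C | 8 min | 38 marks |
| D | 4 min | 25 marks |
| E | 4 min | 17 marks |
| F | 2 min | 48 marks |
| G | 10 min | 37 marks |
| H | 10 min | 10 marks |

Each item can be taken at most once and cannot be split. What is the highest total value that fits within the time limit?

Check high-value combinations within 11 min:
- D+E+F: time 4+4+2=10, value 25+17+48=90
- C+F: time 8+2=10, value 38+48=86
- D+F: time 4+2=6, value 25+48=73
- A+F: time 7+2=9, value 24+48=72
Best: 90 marks.

90 marks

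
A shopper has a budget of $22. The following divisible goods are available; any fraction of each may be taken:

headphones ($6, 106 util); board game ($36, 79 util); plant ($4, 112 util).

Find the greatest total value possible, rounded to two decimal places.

Take in order of value per unit:
- plant (112/4 per unit): all 4 → value 112, running total 112.00
- headphones (106/6 per unit): all 6 → value 106, running total 218.00
- board game (79/36 per unit): 12 of 36 → value 12×79/36 = 26.3333, running total 244.33
Total 244.33.

244.33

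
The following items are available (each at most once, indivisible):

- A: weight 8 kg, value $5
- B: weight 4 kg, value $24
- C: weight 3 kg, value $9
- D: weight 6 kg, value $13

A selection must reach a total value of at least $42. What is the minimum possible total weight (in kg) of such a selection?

Subsets with value ≥ 42, sorted by total weight:
- B+C+D: weight 13, value 46
- A+B+D: weight 18, value 42
- A+B+C+D: weight 21, value 51
Minimum weight: 13 kg.

13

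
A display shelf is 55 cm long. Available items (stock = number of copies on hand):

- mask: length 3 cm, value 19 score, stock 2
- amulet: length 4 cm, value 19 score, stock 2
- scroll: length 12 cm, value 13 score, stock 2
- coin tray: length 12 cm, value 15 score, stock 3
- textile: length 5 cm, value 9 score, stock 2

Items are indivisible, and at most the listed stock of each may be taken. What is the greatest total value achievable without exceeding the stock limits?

Best selections within length 55 and stock limits:
- 2×mask + 2×amulet + 3×coin tray + 1×textile: length 55, value 130
- 2×mask + 2×amulet + 1×scroll + 2×coin tray + 1×textile: length 55, value 128
- 2×mask + 2×amulet + 2×scroll + 1×coin tray + 1×textile: length 55, value 126
- 2×mask + 2×amulet + 2×coin tray + 2×textile: length 48, value 124
Best: 130 score.

130 score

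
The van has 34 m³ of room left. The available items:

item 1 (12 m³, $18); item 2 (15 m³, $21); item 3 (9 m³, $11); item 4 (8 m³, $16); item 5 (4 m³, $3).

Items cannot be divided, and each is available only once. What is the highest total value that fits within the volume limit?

Check high-value combinations within 34 m³:
- item 2+item 3+item 4: volume 15+9+8=32, value 21+11+16=48
- item 1+item 3+item 4+item 5: volume 12+9+8+4=33, value 18+11+16+3=48
- item 1+item 3+item 4: volume 12+9+8=29, value 18+11+16=45
- item 1+item 2+item 5: volume 12+15+4=31, value 18+21+3=42
Best: $48.

$48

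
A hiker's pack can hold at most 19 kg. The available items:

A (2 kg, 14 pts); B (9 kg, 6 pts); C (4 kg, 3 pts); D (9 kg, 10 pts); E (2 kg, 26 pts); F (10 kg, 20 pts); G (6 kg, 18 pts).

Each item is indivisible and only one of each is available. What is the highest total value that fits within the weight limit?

68 pts

This is a 0/1 knapsack; check combinations near the capacity.
- A+D+E+G: weight 2+9+2+6=19, value 14+10+26+18=68
- E+F+G: weight 2+10+6=18, value 26+20+18=64
- A+B+E+G: weight 2+9+2+6=19, value 14+6+26+18=64
Best: 68 pts.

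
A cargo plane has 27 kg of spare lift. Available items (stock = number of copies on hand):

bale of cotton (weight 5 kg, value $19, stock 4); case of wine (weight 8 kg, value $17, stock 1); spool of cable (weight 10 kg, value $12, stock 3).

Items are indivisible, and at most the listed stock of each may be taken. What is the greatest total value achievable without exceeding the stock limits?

Best selections within weight 27 and stock limits:
- 4×bale of cotton: weight 20, value 76
- 3×bale of cotton + 1×case of wine: weight 23, value 74
- 3×bale of cotton + 1×spool of cable: weight 25, value 69
- 3×bale of cotton: weight 15, value 57
Best: $76.

$76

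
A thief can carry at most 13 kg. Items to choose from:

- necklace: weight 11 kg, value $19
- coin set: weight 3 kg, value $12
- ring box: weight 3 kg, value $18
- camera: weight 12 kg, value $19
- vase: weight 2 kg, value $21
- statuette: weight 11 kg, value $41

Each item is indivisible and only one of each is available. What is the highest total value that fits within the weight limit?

$62

Check high-value combinations within 13 kg:
- vase+statuette: weight 2+11=13, value 21+41=62
- coin set+ring box+vase: weight 3+3+2=8, value 12+18+21=51
- statuette: weight 11, value 41
- necklace+vase: weight 11+2=13, value 19+21=40
Best: $62.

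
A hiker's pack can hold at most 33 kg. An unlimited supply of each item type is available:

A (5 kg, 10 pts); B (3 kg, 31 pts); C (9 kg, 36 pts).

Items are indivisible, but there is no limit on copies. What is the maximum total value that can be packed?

341 pts

Best value-per-unit is B at 31/3, and filling with it alone uses weight 11×3=33. No mix of the others beats 11×31 = 341.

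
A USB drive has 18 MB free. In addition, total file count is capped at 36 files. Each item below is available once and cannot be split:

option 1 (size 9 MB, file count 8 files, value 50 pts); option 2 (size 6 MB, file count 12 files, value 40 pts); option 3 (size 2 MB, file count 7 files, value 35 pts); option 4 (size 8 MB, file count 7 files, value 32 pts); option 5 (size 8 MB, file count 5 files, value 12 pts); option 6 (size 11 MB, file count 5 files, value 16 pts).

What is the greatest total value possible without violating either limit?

125 pts

Feasible sets respecting both limits:
- option 1+option 2+option 3: size 17, file count 27, value 125
- option 2+option 3+option 4: size 16, file count 26, value 107
- option 1+option 2: size 15, file count 20, value 90
- option 2+option 3+option 5: size 16, file count 24, value 87
Best: 125 pts.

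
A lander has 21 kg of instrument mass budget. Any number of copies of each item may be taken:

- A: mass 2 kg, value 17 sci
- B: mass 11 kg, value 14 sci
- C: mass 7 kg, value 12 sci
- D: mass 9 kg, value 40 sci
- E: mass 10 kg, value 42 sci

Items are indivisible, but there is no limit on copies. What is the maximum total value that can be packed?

170 sci

Best value-per-unit is A at 17/2, and filling with it alone uses mass 10×2=20. No mix of the others beats 10×17 = 170.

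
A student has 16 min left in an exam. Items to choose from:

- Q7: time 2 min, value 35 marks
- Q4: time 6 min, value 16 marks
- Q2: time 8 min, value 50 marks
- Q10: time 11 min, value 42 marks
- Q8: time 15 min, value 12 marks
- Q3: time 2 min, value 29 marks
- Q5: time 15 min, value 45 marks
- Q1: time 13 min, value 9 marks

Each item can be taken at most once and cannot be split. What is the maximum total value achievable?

114 marks

This is a 0/1 knapsack; check combinations near the capacity.
- Q7+Q2+Q3: time 2+8+2=12, value 35+50+29=114
- Q7+Q10+Q3: time 2+11+2=15, value 35+42+29=106
- Q7+Q4+Q2: time 2+6+8=16, value 35+16+50=101
- Q4+Q2+Q3: time 6+8+2=16, value 16+50+29=95
- Q7+Q2: time 2+8=10, value 35+50=85
Best: 114 marks.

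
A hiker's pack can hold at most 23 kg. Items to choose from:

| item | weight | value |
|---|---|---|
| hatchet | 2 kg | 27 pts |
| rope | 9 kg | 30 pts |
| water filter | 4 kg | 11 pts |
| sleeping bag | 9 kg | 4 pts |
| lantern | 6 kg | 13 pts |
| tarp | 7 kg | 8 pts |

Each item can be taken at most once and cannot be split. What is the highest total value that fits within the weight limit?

Check high-value combinations within 23 kg:
- hatchet+rope+water filter+lantern: weight 2+9+4+6=21, value 27+30+11+13=81
- hatchet+rope+water filter+tarp: weight 2+9+4+7=22, value 27+30+11+8=76
- hatchet+rope+lantern: weight 2+9+6=17, value 27+30+13=70
Best: 81 pts.

81 pts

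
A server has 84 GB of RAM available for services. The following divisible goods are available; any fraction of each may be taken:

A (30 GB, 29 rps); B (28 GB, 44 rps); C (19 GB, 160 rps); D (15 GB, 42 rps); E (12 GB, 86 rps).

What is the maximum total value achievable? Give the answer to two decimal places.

Take in order of value per unit:
- C (160/19 per unit): all 19 → value 160, running total 160.00
- E (86/12 per unit): all 12 → value 86, running total 246.00
- D (42/15 per unit): all 15 → value 42, running total 288.00
- B (44/28 per unit): all 28 → value 44, running total 332.00
- A (29/30 per unit): 10 of 30 → value 10×29/30 = 9.6667, running total 341.67
Total 341.67.

341.67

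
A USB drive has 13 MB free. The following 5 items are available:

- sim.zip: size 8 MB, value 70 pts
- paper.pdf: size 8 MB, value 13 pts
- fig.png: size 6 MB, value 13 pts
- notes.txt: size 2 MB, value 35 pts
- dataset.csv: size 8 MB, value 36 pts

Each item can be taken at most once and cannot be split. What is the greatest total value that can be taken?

105 pts

This is a 0/1 knapsack; check combinations near the capacity.
- sim.zip+notes.txt: size 8+2=10, value 70+35=105
- notes.txt+dataset.csv: size 2+8=10, value 35+36=71
- sim.zip: size 8, value 70
- fig.png+notes.txt: size 6+2=8, value 13+35=48
Best: 105 pts.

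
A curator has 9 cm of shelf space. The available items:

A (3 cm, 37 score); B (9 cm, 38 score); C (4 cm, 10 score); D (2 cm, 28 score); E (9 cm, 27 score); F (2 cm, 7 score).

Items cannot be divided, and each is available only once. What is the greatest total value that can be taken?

Check high-value combinations within 9 cm:
- A+C+D: length 3+4+2=9, value 37+10+28=75
- A+D+F: length 3+2+2=7, value 37+28+7=72
- A+D: length 3+2=5, value 37+28=65
Best: 75 score.

75 score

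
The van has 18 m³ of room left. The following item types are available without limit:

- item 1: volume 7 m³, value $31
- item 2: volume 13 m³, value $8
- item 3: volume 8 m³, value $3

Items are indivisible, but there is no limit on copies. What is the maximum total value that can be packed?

$62

Best value-per-unit is item 1 at 31/7, and filling with it alone uses volume 2×7=14. No mix of the others beats 2×31 = 62.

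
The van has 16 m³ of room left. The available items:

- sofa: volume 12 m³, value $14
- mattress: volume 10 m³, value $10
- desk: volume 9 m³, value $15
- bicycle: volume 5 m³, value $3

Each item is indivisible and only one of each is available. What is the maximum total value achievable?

$18

This is a 0/1 knapsack; check combinations near the capacity.
- desk+bicycle: volume 9+5=14, value 15+3=18
- desk: volume 9, value 15
- sofa: volume 12, value 14
Best: $18.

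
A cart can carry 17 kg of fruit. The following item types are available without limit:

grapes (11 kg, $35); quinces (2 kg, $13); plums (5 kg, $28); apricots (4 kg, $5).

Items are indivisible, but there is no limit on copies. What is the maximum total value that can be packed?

Best value-per-unit is quinces at 13/2; filling with it alone gives 8×13 = 104.
Optimal mix: 6×quinces + 1×plums → weight 17, value 106.

$106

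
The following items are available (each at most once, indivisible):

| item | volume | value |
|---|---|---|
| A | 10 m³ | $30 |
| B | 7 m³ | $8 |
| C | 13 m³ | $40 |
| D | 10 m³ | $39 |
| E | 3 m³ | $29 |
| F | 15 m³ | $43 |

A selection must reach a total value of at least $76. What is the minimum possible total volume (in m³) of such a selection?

Subsets with value ≥ 76, sorted by total volume:
- B+D+E: volume 20, value 76
- A+D+E: volume 23, value 98
Minimum volume: 20 m³.

20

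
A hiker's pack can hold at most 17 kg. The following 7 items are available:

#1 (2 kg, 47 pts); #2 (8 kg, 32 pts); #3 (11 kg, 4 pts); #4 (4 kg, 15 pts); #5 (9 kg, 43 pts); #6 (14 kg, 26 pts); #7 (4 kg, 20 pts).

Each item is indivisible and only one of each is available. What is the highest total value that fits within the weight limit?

110 pts

Check high-value combinations within 17 kg:
- #1+#5+#7: weight 2+9+4=15, value 47+43+20=110
- #1+#4+#5: weight 2+4+9=15, value 47+15+43=105
- #1+#2+#7: weight 2+8+4=14, value 47+32+20=99
- #1+#2+#4: weight 2+8+4=14, value 47+32+15=94
Best: 110 pts.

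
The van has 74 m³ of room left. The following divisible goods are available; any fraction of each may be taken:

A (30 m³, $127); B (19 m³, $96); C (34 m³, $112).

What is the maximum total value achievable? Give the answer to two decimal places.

305.35

Take in order of value per unit:
- B (96/19 per unit): all 19 → value 96, running total 96.00
- A (127/30 per unit): all 30 → value 127, running total 223.00
- C (112/34 per unit): 25 of 34 → value 25×112/34 = 82.3529, running total 305.35
Total 305.35.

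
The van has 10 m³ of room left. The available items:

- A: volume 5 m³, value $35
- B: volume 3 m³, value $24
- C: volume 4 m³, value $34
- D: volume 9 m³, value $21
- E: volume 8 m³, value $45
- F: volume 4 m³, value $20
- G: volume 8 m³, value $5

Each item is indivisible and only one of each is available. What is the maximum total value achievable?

This is a 0/1 knapsack; check combinations near the capacity.
- A+C: volume 5+4=9, value 35+34=69
- A+B: volume 5+3=8, value 35+24=59
- B+C: volume 3+4=7, value 24+34=58
- A+F: volume 5+4=9, value 35+20=55
- C+F: volume 4+4=8, value 34+20=54
Best: $69.

$69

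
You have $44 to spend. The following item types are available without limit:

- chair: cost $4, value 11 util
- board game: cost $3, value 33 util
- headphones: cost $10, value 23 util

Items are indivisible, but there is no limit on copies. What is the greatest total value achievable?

Best value-per-unit is board game at 33/3, and filling with it alone uses cost 14×3=42. No mix of the others beats 14×33 = 462.

462 util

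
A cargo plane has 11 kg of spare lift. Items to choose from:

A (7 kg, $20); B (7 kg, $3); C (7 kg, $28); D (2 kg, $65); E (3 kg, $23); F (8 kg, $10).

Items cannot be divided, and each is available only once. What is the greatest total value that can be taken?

$93

Check high-value combinations within 11 kg:
- C+D: weight 7+2=9, value 28+65=93
- D+E: weight 2+3=5, value 65+23=88
- A+D: weight 7+2=9, value 20+65=85
Best: $93.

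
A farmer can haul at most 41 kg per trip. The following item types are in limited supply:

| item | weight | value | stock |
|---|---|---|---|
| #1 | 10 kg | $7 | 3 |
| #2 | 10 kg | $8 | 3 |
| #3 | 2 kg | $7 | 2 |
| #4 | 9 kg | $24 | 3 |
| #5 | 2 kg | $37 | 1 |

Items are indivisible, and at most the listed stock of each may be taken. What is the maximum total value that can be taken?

$124

Best selections within weight 41 and stock limits:
- 1×#2 + 1×#3 + 3×#4 + 1×#5: weight 41, value 124
- 2×#3 + 3×#4 + 1×#5: weight 33, value 123
- 1×#1 + 1×#3 + 3×#4 + 1×#5: weight 41, value 123
- 1×#2 + 3×#4 + 1×#5: weight 39, value 117
Best: $124.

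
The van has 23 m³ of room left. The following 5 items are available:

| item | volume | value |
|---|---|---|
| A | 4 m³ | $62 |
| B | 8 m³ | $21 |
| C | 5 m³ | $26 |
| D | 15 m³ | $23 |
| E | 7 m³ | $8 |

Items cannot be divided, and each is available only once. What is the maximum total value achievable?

$109

Check high-value combinations within 23 m³:
- A+B+C: volume 4+8+5=17, value 62+21+26=109
- A+C+E: volume 4+5+7=16, value 62+26+8=96
- A+B+E: volume 4+8+7=19, value 62+21+8=91
- A+C: volume 4+5=9, value 62+26=88
- A+D: volume 4+15=19, value 62+23=85
Best: $109.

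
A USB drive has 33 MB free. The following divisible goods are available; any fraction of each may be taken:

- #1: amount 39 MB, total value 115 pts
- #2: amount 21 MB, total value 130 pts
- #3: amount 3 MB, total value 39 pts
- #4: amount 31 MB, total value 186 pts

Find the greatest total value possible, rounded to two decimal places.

Take in order of value per unit:
- #3 (39/3 per unit): all 3 → value 39, running total 39.00
- #2 (130/21 per unit): all 21 → value 130, running total 169.00
- #4 (186/31 per unit): 9 of 31 → value 9×186/31 = 54.0000, running total 223.00
Total 223.00.

223.00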